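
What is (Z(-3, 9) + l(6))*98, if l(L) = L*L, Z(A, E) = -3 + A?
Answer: 2940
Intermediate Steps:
l(L) = L²
(Z(-3, 9) + l(6))*98 = ((-3 - 3) + 6²)*98 = (-6 + 36)*98 = 30*98 = 2940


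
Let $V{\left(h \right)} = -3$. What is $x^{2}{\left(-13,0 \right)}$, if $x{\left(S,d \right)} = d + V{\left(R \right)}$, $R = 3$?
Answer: $9$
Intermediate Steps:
$x{\left(S,d \right)} = -3 + d$ ($x{\left(S,d \right)} = d - 3 = -3 + d$)
$x^{2}{\left(-13,0 \right)} = \left(-3 + 0\right)^{2} = \left(-3\right)^{2} = 9$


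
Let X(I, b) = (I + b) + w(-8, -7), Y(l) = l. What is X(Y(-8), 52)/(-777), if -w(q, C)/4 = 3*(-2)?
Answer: -68/777 ≈ -0.087516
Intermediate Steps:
w(q, C) = 24 (w(q, C) = -12*(-2) = -4*(-6) = 24)
X(I, b) = 24 + I + b (X(I, b) = (I + b) + 24 = 24 + I + b)
X(Y(-8), 52)/(-777) = (24 - 8 + 52)/(-777) = 68*(-1/777) = -68/777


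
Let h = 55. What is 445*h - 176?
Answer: 24299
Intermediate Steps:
445*h - 176 = 445*55 - 176 = 24475 - 176 = 24299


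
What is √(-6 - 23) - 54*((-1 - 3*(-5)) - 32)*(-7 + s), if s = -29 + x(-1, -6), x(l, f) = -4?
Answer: -38880 + I*√29 ≈ -38880.0 + 5.3852*I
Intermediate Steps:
s = -33 (s = -29 - 4 = -33)
√(-6 - 23) - 54*((-1 - 3*(-5)) - 32)*(-7 + s) = √(-6 - 23) - 54*((-1 - 3*(-5)) - 32)*(-7 - 33) = √(-29) - 54*((-1 + 15) - 32)*(-40) = I*√29 - 54*(14 - 32)*(-40) = I*√29 - (-972)*(-40) = I*√29 - 54*720 = I*√29 - 38880 = -38880 + I*√29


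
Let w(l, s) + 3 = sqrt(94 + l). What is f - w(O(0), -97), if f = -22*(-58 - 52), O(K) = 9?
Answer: 2423 - sqrt(103) ≈ 2412.9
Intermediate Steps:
w(l, s) = -3 + sqrt(94 + l)
f = 2420 (f = -22*(-110) = 2420)
f - w(O(0), -97) = 2420 - (-3 + sqrt(94 + 9)) = 2420 - (-3 + sqrt(103)) = 2420 + (3 - sqrt(103)) = 2423 - sqrt(103)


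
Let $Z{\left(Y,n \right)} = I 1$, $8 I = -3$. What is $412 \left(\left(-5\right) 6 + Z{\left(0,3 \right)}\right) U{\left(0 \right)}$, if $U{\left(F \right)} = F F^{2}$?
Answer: $0$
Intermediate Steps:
$I = - \frac{3}{8}$ ($I = \frac{1}{8} \left(-3\right) = - \frac{3}{8} \approx -0.375$)
$U{\left(F \right)} = F^{3}$
$Z{\left(Y,n \right)} = - \frac{3}{8}$ ($Z{\left(Y,n \right)} = \left(- \frac{3}{8}\right) 1 = - \frac{3}{8}$)
$412 \left(\left(-5\right) 6 + Z{\left(0,3 \right)}\right) U{\left(0 \right)} = 412 \left(\left(-5\right) 6 - \frac{3}{8}\right) 0^{3} = 412 \left(-30 - \frac{3}{8}\right) 0 = 412 \left(\left(- \frac{243}{8}\right) 0\right) = 412 \cdot 0 = 0$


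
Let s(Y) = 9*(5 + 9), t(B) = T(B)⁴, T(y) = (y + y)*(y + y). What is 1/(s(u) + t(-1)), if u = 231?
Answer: 1/382 ≈ 0.0026178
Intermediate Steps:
T(y) = 4*y² (T(y) = (2*y)*(2*y) = 4*y²)
t(B) = 256*B⁸ (t(B) = (4*B²)⁴ = 256*B⁸)
s(Y) = 126 (s(Y) = 9*14 = 126)
1/(s(u) + t(-1)) = 1/(126 + 256*(-1)⁸) = 1/(126 + 256*1) = 1/(126 + 256) = 1/382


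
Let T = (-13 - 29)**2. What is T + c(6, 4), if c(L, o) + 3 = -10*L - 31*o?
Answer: 1577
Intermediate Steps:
c(L, o) = -3 - 31*o - 10*L (c(L, o) = -3 + (-10*L - 31*o) = -3 + (-31*o - 10*L) = -3 - 31*o - 10*L)
T = 1764 (T = (-42)**2 = 1764)
T + c(6, 4) = 1764 + (-3 - 31*4 - 10*6) = 1764 + (-3 - 124 - 60) = 1764 - 187 = 1577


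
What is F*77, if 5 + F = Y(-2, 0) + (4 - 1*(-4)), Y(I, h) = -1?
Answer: 154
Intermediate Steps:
F = 2 (F = -5 + (-1 + (4 - 1*(-4))) = -5 + (-1 + (4 + 4)) = -5 + (-1 + 8) = -5 + 7 = 2)
F*77 = 2*77 = 154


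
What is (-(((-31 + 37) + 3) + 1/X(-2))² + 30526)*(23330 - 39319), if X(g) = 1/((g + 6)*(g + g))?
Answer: -487296753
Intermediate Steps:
X(g) = 1/(2*g*(6 + g)) (X(g) = 1/((6 + g)*(2*g)) = 1/(2*g*(6 + g)))
(-(((-31 + 37) + 3) + 1/X(-2))² + 30526)*(23330 - 39319) = (-(((-31 + 37) + 3) + 1/((½)/(-2*(6 - 2))))² + 30526)*(23330 - 39319) = (-((6 + 3) + 1/((½)*(-½)/4))² + 30526)*(-15989) = (-(9 + 1/((½)*(-½)*(¼)))² + 30526)*(-15989) = (-(9 + 1/(-1/16))² + 30526)*(-15989) = (-(9 - 16)² + 30526)*(-15989) = (-1*(-7)² + 30526)*(-15989) = (-1*49 + 30526)*(-15989) = (-49 + 30526)*(-15989) = 30477*(-15989) = -487296753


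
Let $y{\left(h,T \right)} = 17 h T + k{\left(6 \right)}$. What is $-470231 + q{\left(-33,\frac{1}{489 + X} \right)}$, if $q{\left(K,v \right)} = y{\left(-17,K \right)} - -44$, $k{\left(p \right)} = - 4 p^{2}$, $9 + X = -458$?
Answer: $-460794$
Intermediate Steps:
$X = -467$ ($X = -9 - 458 = -467$)
$y{\left(h,T \right)} = -144 + 17 T h$ ($y{\left(h,T \right)} = 17 h T - 4 \cdot 6^{2} = 17 T h - 144 = -144 + 17 T h$)
$q{\left(K,v \right)} = -100 - 289 K$ ($q{\left(K,v \right)} = \left(-144 + 17 K \left(-17\right)\right) - -44 = \left(-144 - 289 K\right) + 44 = -100 - 289 K$)
$-470231 + q{\left(-33,\frac{1}{489 + X} \right)} = -470231 - -9437 = -470231 + \left(-100 + 9537\right) = -470231 + 9437 = -460794$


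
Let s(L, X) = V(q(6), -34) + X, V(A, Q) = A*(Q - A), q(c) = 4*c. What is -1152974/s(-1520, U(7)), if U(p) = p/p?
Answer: 1152974/1391 ≈ 828.88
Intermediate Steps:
U(p) = 1
s(L, X) = -1392 + X (s(L, X) = (4*6)*(-34 - 4*6) + X = 24*(-34 - 1*24) + X = 24*(-34 - 24) + X = 24*(-58) + X = -1392 + X)
-1152974/s(-1520, U(7)) = -1152974/(-1392 + 1) = -1152974/(-1391) = -1152974*(-1/1391) = 1152974/1391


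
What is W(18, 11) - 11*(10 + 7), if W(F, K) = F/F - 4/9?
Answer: -1678/9 ≈ -186.44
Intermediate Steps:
W(F, K) = 5/9 (W(F, K) = 1 - 4*⅑ = 1 - 4/9 = 5/9)
W(18, 11) - 11*(10 + 7) = 5/9 - 11*(10 + 7) = 5/9 - 11*17 = 5/9 - 187 = -1678/9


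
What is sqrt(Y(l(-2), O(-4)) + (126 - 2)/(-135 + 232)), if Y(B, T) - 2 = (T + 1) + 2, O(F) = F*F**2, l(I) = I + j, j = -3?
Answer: I*sqrt(543103)/97 ≈ 7.5975*I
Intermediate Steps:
l(I) = -3 + I (l(I) = I - 3 = -3 + I)
O(F) = F**3
Y(B, T) = 5 + T (Y(B, T) = 2 + ((T + 1) + 2) = 2 + ((1 + T) + 2) = 2 + (3 + T) = 5 + T)
sqrt(Y(l(-2), O(-4)) + (126 - 2)/(-135 + 232)) = sqrt((5 + (-4)**3) + (126 - 2)/(-135 + 232)) = sqrt((5 - 64) + 124/97) = sqrt(-59 + 124*(1/97)) = sqrt(-59 + 124/97) = sqrt(-5599/97) = I*sqrt(543103)/97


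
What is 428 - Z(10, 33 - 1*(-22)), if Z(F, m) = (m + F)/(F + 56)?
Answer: 28183/66 ≈ 427.02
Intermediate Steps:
Z(F, m) = (F + m)/(56 + F)
428 - Z(10, 33 - 1*(-22)) = 428 - (10 + (33 - 1*(-22)))/(56 + 10) = 428 - (10 + (33 + 22))/66 = 428 - (10 + 55)/66 = 428 - 65/66 = 28183/66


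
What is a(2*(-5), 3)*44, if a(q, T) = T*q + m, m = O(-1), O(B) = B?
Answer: -1364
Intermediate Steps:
m = -1
a(q, T) = -1 + T*q (a(q, T) = T*q - 1 = -1 + T*q)
a(2*(-5), 3)*44 = (-1 + 3*(2*(-5)))*44 = (-1 + 3*(-10))*44 = (-1 - 30)*44 = -31*44 = -1364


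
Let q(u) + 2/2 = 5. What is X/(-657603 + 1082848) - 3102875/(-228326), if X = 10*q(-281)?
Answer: 263898242483/19418897974 ≈ 13.590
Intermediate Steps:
q(u) = 4 (q(u) = -1 + 5 = 4)
X = 40 (X = 10*4 = 40)
X/(-657603 + 1082848) - 3102875/(-228326) = 40/(-657603 + 1082848) - 3102875/(-228326) = 40/425245 - 3102875*(-1/228326) = 40*(1/425245) + 3102875/228326 = 8/85049 + 3102875/228326 = 263898242483/19418897974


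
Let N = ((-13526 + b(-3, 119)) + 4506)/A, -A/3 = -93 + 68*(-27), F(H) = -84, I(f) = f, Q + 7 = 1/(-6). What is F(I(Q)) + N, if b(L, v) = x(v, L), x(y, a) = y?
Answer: -55001/643 ≈ -85.538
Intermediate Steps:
b(L, v) = v
Q = -43/6 (Q = -7 + 1/(-6) = -7 - ⅙ = -43/6 ≈ -7.1667)
A = 5787 (A = -3*(-93 + 68*(-27)) = -3*(-93 - 1836) = -3*(-1929) = 5787)
N = -989/643 (N = ((-13526 + 119) + 4506)/5787 = (-13407 + 4506)*(1/5787) = -8901*1/5787 = -989/643 ≈ -1.5381)
F(I(Q)) + N = -84 - 989/643 = -55001/643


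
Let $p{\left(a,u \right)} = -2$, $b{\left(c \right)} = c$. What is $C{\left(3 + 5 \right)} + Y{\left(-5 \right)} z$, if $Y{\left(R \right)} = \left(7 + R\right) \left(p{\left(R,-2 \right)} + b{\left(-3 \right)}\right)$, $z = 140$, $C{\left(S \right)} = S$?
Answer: $-1392$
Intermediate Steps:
$Y{\left(R \right)} = -35 - 5 R$ ($Y{\left(R \right)} = \left(7 + R\right) \left(-2 - 3\right) = \left(7 + R\right) \left(-5\right) = -35 - 5 R$)
$C{\left(3 + 5 \right)} + Y{\left(-5 \right)} z = \left(3 + 5\right) + \left(-35 - -25\right) 140 = 8 + \left(-35 + 25\right) 140 = 8 - 1400 = -1392$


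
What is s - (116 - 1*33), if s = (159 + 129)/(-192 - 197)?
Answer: -32575/389 ≈ -83.740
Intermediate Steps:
s = -288/389 (s = 288/(-389) = 288*(-1/389) = -288/389 ≈ -0.74036)
s - (116 - 1*33) = -288/389 - (116 - 1*33) = -288/389 - (116 - 33) = -288/389 - 1*83 = -288/389 - 83 = -32575/389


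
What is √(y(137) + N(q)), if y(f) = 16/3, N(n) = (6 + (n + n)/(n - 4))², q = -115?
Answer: 4*√543747/357 ≈ 8.2621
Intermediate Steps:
N(n) = (6 + 2*n/(-4 + n))² (N(n) = (6 + (2*n)/(-4 + n))² = (6 + 2*n/(-4 + n))²)
y(f) = 16/3 (y(f) = 16*(⅓) = 16/3)
√(y(137) + N(q)) = √(16/3 + 64*(-3 - 115)²/(-4 - 115)²) = √(16/3 + 64*(-118)²/(-119)²) = √(16/3 + 64*(1/14161)*13924) = √(16/3 + 891136/14161) = √(2899984/42483) = 4*√543747/357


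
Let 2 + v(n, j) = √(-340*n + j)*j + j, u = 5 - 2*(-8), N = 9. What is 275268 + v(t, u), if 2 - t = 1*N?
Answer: 276316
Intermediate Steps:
u = 21 (u = 5 + 16 = 21)
t = -7 (t = 2 - 9 = -7)
v(n, j) = -2 + j + j*√(j - 340*n) (v(n, j) = -2 + (√(-340*n + j)*j + j) = -2 + (√(j - 340*n)*j + j) = -2 + (j*√(j - 340*n) + j) = -2 + (j + j*√(j - 340*n)) = -2 + j + j*√(j - 340*n))
275268 + v(t, u) = 275268 + (-2 + 21 + 21*√(21 - 340*(-7))) = 275268 + (-2 + 21 + 21*√(21 + 2380)) = 275268 + (-2 + 21 + 21*√2401) = 275268 + (-2 + 21 + 21*49) = 275268 + (-2 + 21 + 1029) = 275268 + 1048 = 276316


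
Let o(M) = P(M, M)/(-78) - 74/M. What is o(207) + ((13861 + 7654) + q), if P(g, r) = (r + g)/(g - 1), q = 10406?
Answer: 17695066211/554346 ≈ 31921.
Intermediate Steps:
P(g, r) = (g + r)/(-1 + g)
o(M) = -74/M - M/(39*(-1 + M)) (o(M) = ((M + M)/(-1 + M))/(-78) - 74/M = ((2*M)/(-1 + M))*(-1/78) - 74/M = (2*M/(-1 + M))*(-1/78) - 74/M = -M/(39*(-1 + M)) - 74/M = -74/M - M/(39*(-1 + M)))
o(207) + ((13861 + 7654) + q) = (1/39)*(2886 - 1*207² - 2886*207)/(207*(-1 + 207)) + ((13861 + 7654) + 10406) = (1/39)*(1/207)*(2886 - 1*42849 - 597402)/206 + (21515 + 10406) = (1/39)*(1/207)*(1/206)*(2886 - 42849 - 597402) + 31921 = (1/39)*(1/207)*(1/206)*(-637365) + 31921 = -212455/554346 + 31921 = 17695066211/554346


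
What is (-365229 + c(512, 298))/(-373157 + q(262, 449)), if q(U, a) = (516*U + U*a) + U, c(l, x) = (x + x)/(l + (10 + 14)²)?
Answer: 99342139/32657680 ≈ 3.0419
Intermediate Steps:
c(l, x) = 2*x/(576 + l) (c(l, x) = (2*x)/(l + 24²) = (2*x)/(l + 576) = (2*x)/(576 + l) = 2*x/(576 + l))
q(U, a) = 517*U + U*a
(-365229 + c(512, 298))/(-373157 + q(262, 449)) = (-365229 + 2*298/(576 + 512))/(-373157 + 262*(517 + 449)) = (-365229 + 2*298/1088)/(-373157 + 262*966) = (-365229 + 2*298*(1/1088))/(-373157 + 253092) = (-365229 + 149/272)/(-120065) = -99342139/272*(-1/120065) = 99342139/32657680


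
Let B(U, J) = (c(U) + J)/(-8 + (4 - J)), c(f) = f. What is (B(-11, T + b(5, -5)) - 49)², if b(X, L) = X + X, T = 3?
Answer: 697225/289 ≈ 2412.5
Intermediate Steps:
b(X, L) = 2*X
B(U, J) = (J + U)/(-4 - J) (B(U, J) = (U + J)/(-8 + (4 - J)) = (J + U)/(-4 - J))
(B(-11, T + b(5, -5)) - 49)² = ((-(3 + 2*5) - 1*(-11))/(4 + (3 + 2*5)) - 49)² = ((-(3 + 10) + 11)/(4 + (3 + 10)) - 49)² = ((-1*13 + 11)/(4 + 13) - 49)² = ((-13 + 11)/17 - 49)² = ((1/17)*(-2) - 49)² = (-2/17 - 49)² = (-835/17)² = 697225/289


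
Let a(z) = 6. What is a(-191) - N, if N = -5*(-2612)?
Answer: -13054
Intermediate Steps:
N = 13060
a(-191) - N = 6 - 1*13060 = 6 - 13060 = -13054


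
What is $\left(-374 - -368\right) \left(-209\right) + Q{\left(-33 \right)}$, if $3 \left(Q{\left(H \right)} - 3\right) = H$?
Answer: $1246$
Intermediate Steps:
$Q{\left(H \right)} = 3 + \frac{H}{3}$
$\left(-374 - -368\right) \left(-209\right) + Q{\left(-33 \right)} = \left(-374 - -368\right) \left(-209\right) + \left(3 + \frac{1}{3} \left(-33\right)\right) = \left(-374 + 368\right) \left(-209\right) + \left(3 - 11\right) = \left(-6\right) \left(-209\right) - 8 = 1254 - 8 = 1246$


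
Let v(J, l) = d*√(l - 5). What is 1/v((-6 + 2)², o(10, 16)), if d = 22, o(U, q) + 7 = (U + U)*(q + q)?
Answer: √157/6908 ≈ 0.0018138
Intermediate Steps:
o(U, q) = -7 + 4*U*q (o(U, q) = -7 + (U + U)*(q + q) = -7 + (2*U)*(2*q) = -7 + 4*U*q)
v(J, l) = 22*√(-5 + l) (v(J, l) = 22*√(l - 5) = 22*√(-5 + l))
1/v((-6 + 2)², o(10, 16)) = 1/(22*√(-5 + (-7 + 4*10*16))) = 1/(22*√(-5 + (-7 + 640))) = 1/(22*√(-5 + 633)) = 1/(22*√628) = 1/(22*(2*√157)) = 1/(44*√157) = √157/6908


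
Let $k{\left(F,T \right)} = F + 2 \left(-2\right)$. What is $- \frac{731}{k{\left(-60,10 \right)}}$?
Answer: $\frac{731}{64} \approx 11.422$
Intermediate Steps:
$k{\left(F,T \right)} = -4 + F$ ($k{\left(F,T \right)} = F - 4 = -4 + F$)
$- \frac{731}{k{\left(-60,10 \right)}} = - \frac{731}{-4 - 60} = - \frac{731}{-64} = \left(-731\right) \left(- \frac{1}{64}\right) = \frac{731}{64}$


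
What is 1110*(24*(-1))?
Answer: -26640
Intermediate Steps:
1110*(24*(-1)) = 1110*(-24) = -26640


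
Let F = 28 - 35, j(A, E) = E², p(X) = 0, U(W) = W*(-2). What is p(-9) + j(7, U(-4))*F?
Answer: -448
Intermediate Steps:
U(W) = -2*W
F = -7
p(-9) + j(7, U(-4))*F = 0 + (-2*(-4))²*(-7) = 0 + 8²*(-7) = 0 + 64*(-7) = 0 - 448 = -448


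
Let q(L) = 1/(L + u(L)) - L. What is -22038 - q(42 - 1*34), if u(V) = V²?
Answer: -1586161/72 ≈ -22030.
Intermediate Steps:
q(L) = 1/(L + L²) - L
-22038 - q(42 - 1*34) = -22038 - (1 - (42 - 1*34)² - (42 - 1*34)³)/((42 - 1*34)*(1 + (42 - 1*34))) = -22038 - (1 - (42 - 34)² - (42 - 34)³)/((42 - 34)*(1 + (42 - 34))) = -22038 - (1 - 1*8² - 1*8³)/(8*(1 + 8)) = -22038 - (1 - 1*64 - 1*512)/(8*9) = -22038 - (1 - 64 - 512)/(8*9) = -22038 - (-575)/(8*9) = -22038 - 1*(-575/72) = -22038 + 575/72 = -1586161/72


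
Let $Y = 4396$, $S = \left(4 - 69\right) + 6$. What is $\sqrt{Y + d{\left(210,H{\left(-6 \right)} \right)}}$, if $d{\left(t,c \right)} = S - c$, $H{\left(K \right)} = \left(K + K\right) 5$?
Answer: $\sqrt{4397} \approx 66.31$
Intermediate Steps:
$S = -59$ ($S = -65 + 6 = -59$)
$H{\left(K \right)} = 10 K$ ($H{\left(K \right)} = 2 K 5 = 10 K$)
$d{\left(t,c \right)} = -59 - c$
$\sqrt{Y + d{\left(210,H{\left(-6 \right)} \right)}} = \sqrt{4396 - \left(59 + 10 \left(-6\right)\right)} = \sqrt{4396 - -1} = \sqrt{4396 + \left(-59 + 60\right)} = \sqrt{4396 + 1} = \sqrt{4397}$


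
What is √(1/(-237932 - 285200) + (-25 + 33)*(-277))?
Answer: I*√151611567671679/261566 ≈ 47.074*I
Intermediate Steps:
√(1/(-237932 - 285200) + (-25 + 33)*(-277)) = √(1/(-523132) + 8*(-277)) = √(-1/523132 - 2216) = √(-1159260513/523132) = I*√151611567671679/261566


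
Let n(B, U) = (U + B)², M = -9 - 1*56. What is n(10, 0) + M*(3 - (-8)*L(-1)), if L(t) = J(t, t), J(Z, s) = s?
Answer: 425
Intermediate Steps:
L(t) = t
M = -65 (M = -9 - 56 = -65)
n(B, U) = (B + U)²
n(10, 0) + M*(3 - (-8)*L(-1)) = (10 + 0)² - 65*(3 - (-8)*(-1)) = 10² - 65*(3 - 2*4) = 100 - 65*(3 - 8) = 100 - 65*(-5) = 100 + 325 = 425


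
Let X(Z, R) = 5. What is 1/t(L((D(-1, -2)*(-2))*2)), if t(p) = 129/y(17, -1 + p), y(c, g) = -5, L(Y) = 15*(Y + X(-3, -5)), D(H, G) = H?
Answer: -5/129 ≈ -0.038760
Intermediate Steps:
L(Y) = 75 + 15*Y (L(Y) = 15*(Y + 5) = 15*(5 + Y) = 75 + 15*Y)
t(p) = -129/5 (t(p) = 129/(-5) = 129*(-⅕) = -129/5)
1/t(L((D(-1, -2)*(-2))*2)) = 1/(-129/5) = -5/129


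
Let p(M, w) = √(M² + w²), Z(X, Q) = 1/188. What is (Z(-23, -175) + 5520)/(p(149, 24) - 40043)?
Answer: -41555063723/301442785536 - 1037761*√22777/301442785536 ≈ -0.13837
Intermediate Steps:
Z(X, Q) = 1/188
(Z(-23, -175) + 5520)/(p(149, 24) - 40043) = (1/188 + 5520)/(√(149² + 24²) - 40043) = 1037761/(188*(√(22201 + 576) - 40043)) = 1037761/(188*(√22777 - 40043)) = 1037761/(188*(-40043 + √22777))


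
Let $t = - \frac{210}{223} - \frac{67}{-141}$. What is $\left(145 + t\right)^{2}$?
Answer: $\frac{20653080128356}{988662249} \approx 20890.0$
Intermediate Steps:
$t = - \frac{14669}{31443}$ ($t = \left(-210\right) \frac{1}{223} - - \frac{67}{141} = - \frac{210}{223} + \frac{67}{141} = - \frac{14669}{31443} \approx -0.46653$)
$\left(145 + t\right)^{2} = \left(145 - \frac{14669}{31443}\right)^{2} = \left(\frac{4544566}{31443}\right)^{2} = \frac{20653080128356}{988662249}$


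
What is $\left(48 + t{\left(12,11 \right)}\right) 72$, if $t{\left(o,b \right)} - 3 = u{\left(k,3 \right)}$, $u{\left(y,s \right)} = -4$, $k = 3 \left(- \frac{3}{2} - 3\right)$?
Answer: $3384$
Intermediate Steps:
$k = - \frac{27}{2}$ ($k = 3 \left(\left(-3\right) \frac{1}{2} - 3\right) = 3 \left(- \frac{3}{2} - 3\right) = 3 \left(- \frac{9}{2}\right) = - \frac{27}{2} \approx -13.5$)
$t{\left(o,b \right)} = -1$ ($t{\left(o,b \right)} = 3 - 4 = -1$)
$\left(48 + t{\left(12,11 \right)}\right) 72 = \left(48 - 1\right) 72 = 47 \cdot 72 = 3384$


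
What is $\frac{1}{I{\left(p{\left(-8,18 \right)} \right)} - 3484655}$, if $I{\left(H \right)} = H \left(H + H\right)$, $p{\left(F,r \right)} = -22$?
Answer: $- \frac{1}{3483687} \approx -2.8705 \cdot 10^{-7}$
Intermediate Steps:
$I{\left(H \right)} = 2 H^{2}$ ($I{\left(H \right)} = H 2 H = 2 H^{2}$)
$\frac{1}{I{\left(p{\left(-8,18 \right)} \right)} - 3484655} = \frac{1}{2 \left(-22\right)^{2} - 3484655} = \frac{1}{2 \cdot 484 - 3484655} = \frac{1}{968 - 3484655} = \frac{1}{-3483687} = - \frac{1}{3483687}$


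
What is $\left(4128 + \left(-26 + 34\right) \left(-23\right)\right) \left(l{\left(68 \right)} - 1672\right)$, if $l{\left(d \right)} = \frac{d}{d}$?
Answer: $-6590424$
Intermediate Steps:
$l{\left(d \right)} = 1$
$\left(4128 + \left(-26 + 34\right) \left(-23\right)\right) \left(l{\left(68 \right)} - 1672\right) = \left(4128 + \left(-26 + 34\right) \left(-23\right)\right) \left(1 - 1672\right) = \left(4128 + 8 \left(-23\right)\right) \left(-1671\right) = \left(4128 - 184\right) \left(-1671\right) = 3944 \left(-1671\right) = -6590424$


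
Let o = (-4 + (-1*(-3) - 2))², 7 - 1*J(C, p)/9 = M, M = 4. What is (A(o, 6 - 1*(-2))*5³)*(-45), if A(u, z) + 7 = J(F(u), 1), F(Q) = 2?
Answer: -112500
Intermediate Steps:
J(C, p) = 27 (J(C, p) = 63 - 9*4 = 63 - 36 = 27)
o = 9 (o = (-4 + (3 - 2))² = (-4 + 1)² = (-3)² = 9)
A(u, z) = 20 (A(u, z) = -7 + 27 = 20)
(A(o, 6 - 1*(-2))*5³)*(-45) = (20*5³)*(-45) = (20*125)*(-45) = 2500*(-45) = -112500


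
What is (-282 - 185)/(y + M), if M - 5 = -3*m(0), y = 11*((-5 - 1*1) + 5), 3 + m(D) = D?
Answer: -467/3 ≈ -155.67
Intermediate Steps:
m(D) = -3 + D
y = -11 (y = 11*((-5 - 1) + 5) = 11*(-6 + 5) = 11*(-1) = -11)
M = 14 (M = 5 - 3*(-3 + 0) = 5 - 3*(-3) = 5 + 9 = 14)
(-282 - 185)/(y + M) = (-282 - 185)/(-11 + 14) = -467/3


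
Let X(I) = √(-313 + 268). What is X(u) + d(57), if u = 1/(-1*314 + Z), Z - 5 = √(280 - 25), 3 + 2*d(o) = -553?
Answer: -278 + 3*I*√5 ≈ -278.0 + 6.7082*I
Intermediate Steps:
d(o) = -278 (d(o) = -3/2 + (½)*(-553) = -3/2 - 553/2 = -278)
Z = 5 + √255 (Z = 5 + √(280 - 25) = 5 + √255 ≈ 20.969)
u = 1/(-309 + √255) (u = 1/(-1*314 + (5 + √255)) = 1/(-314 + (5 + √255)) = 1/(-309 + √255) ≈ -0.0034126)
X(I) = 3*I*√5 (X(I) = √(-45) = 3*I*√5)
X(u) + d(57) = 3*I*√5 - 278 = -278 + 3*I*√5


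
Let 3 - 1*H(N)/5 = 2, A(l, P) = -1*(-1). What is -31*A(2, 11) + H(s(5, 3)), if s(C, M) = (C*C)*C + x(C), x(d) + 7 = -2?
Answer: -26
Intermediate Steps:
x(d) = -9 (x(d) = -7 - 2 = -9)
s(C, M) = -9 + C³ (s(C, M) = (C*C)*C - 9 = C²*C - 9 = C³ - 9 = -9 + C³)
A(l, P) = 1
H(N) = 5 (H(N) = 15 - 5*2 = 15 - 10 = 5)
-31*A(2, 11) + H(s(5, 3)) = -31*1 + 5 = -31 + 5 = -26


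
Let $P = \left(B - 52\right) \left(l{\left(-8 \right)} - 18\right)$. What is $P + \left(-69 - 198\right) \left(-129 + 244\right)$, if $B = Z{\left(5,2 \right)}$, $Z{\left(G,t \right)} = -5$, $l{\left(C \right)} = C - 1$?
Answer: $-29166$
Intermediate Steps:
$l{\left(C \right)} = -1 + C$ ($l{\left(C \right)} = C - 1 = -1 + C$)
$B = -5$
$P = 1539$ ($P = \left(-5 - 52\right) \left(\left(-1 - 8\right) - 18\right) = - 57 \left(-9 - 18\right) = \left(-57\right) \left(-27\right) = 1539$)
$P + \left(-69 - 198\right) \left(-129 + 244\right) = 1539 + \left(-69 - 198\right) \left(-129 + 244\right) = 1539 - 30705 = -29166$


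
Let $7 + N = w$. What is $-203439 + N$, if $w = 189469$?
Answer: $-13977$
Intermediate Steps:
$N = 189462$ ($N = -7 + 189469 = 189462$)
$-203439 + N = -203439 + 189462 = -13977$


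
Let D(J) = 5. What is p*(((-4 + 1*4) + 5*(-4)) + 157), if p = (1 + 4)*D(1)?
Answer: 3425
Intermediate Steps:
p = 25 (p = (1 + 4)*5 = 5*5 = 25)
p*(((-4 + 1*4) + 5*(-4)) + 157) = 25*(((-4 + 1*4) + 5*(-4)) + 157) = 25*(((-4 + 4) - 20) + 157) = 25*((0 - 20) + 157) = 25*(-20 + 157) = 25*137 = 3425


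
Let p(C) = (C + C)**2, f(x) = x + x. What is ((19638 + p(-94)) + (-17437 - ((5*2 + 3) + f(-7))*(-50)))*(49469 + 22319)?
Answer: 2691691060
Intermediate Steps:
f(x) = 2*x
p(C) = 4*C**2 (p(C) = (2*C)**2 = 4*C**2)
((19638 + p(-94)) + (-17437 - ((5*2 + 3) + f(-7))*(-50)))*(49469 + 22319) = ((19638 + 4*(-94)**2) + (-17437 - ((5*2 + 3) + 2*(-7))*(-50)))*(49469 + 22319) = ((19638 + 4*8836) + (-17437 - ((10 + 3) - 14)*(-50)))*71788 = ((19638 + 35344) + (-17437 - (13 - 14)*(-50)))*71788 = (54982 + (-17437 - (-1)*(-50)))*71788 = (54982 + (-17437 - 1*50))*71788 = (54982 + (-17437 - 50))*71788 = (54982 - 17487)*71788 = 37495*71788 = 2691691060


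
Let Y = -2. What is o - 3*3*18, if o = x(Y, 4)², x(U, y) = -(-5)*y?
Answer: 238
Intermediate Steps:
x(U, y) = 5*y
o = 400 (o = (5*4)² = 20² = 400)
o - 3*3*18 = 400 - 3*3*18 = 400 - 9*18 = 400 - 1*162 = 400 - 162 = 238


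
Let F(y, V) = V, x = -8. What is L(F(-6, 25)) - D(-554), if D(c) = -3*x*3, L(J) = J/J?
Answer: -71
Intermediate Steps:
L(J) = 1
D(c) = 72 (D(c) = -3*(-8)*3 = 24*3 = 72)
L(F(-6, 25)) - D(-554) = 1 - 1*72 = 1 - 72 = -71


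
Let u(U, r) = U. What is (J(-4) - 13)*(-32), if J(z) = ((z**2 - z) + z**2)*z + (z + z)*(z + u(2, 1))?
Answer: 4512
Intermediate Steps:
J(z) = z*(-z + 2*z**2) + 2*z*(2 + z) (J(z) = ((z**2 - z) + z**2)*z + (z + z)*(z + 2) = (-z + 2*z**2)*z + (2*z)*(2 + z) = z*(-z + 2*z**2) + 2*z*(2 + z))
(J(-4) - 13)*(-32) = (-4*(4 - 4 + 2*(-4)**2) - 13)*(-32) = (-4*(4 - 4 + 2*16) - 13)*(-32) = (-4*(4 - 4 + 32) - 13)*(-32) = (-4*32 - 13)*(-32) = (-128 - 13)*(-32) = -141*(-32) = 4512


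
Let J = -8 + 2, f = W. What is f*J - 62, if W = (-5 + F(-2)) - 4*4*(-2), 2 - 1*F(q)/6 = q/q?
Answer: -260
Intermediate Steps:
F(q) = 6 (F(q) = 12 - 6*q/q = 12 - 6*1 = 12 - 6 = 6)
W = 33 (W = (-5 + 6) - 4*4*(-2) = 1 - 16*(-2) = 1 + 32 = 33)
f = 33
J = -6
f*J - 62 = 33*(-6) - 62 = -198 - 62 = -260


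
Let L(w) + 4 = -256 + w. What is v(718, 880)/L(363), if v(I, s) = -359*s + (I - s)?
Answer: -316082/103 ≈ -3068.8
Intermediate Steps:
v(I, s) = I - 360*s
L(w) = -260 + w (L(w) = -4 + (-256 + w) = -260 + w)
v(718, 880)/L(363) = (718 - 360*880)/(-260 + 363) = (718 - 316800)/103 = -316082*1/103 = -316082/103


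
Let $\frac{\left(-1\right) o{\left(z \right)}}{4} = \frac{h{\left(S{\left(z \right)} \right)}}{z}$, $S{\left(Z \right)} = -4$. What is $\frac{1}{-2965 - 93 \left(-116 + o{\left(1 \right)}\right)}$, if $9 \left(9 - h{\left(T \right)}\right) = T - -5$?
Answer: $\frac{3}{33389} \approx 8.985 \cdot 10^{-5}$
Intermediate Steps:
$h{\left(T \right)} = \frac{76}{9} - \frac{T}{9}$ ($h{\left(T \right)} = 9 - \frac{T - -5}{9} = 9 - \frac{T + 5}{9} = 9 - \frac{5 + T}{9} = 9 - \left(\frac{5}{9} + \frac{T}{9}\right) = \frac{76}{9} - \frac{T}{9}$)
$o{\left(z \right)} = - \frac{320}{9 z}$ ($o{\left(z \right)} = - 4 \frac{\frac{76}{9} - - \frac{4}{9}}{z} = - 4 \frac{\frac{76}{9} + \frac{4}{9}}{z} = - 4 \frac{80}{9 z} = - \frac{320}{9 z}$)
$\frac{1}{-2965 - 93 \left(-116 + o{\left(1 \right)}\right)} = \frac{1}{-2965 - 93 \left(-116 - \frac{320}{9 \cdot 1}\right)} = \frac{1}{-2965 - 93 \left(-116 - \frac{320}{9}\right)} = \frac{1}{-2965 - - \frac{42284}{3}} = \frac{1}{-2965 + \frac{42284}{3}} = \frac{1}{\frac{33389}{3}} = \frac{3}{33389}$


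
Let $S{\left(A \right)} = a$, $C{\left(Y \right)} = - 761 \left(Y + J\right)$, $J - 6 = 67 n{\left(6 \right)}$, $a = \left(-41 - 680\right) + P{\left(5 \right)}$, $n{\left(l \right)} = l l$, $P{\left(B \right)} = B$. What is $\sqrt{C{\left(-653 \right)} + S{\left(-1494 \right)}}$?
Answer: $i \sqrt{1343881} \approx 1159.3 i$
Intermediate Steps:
$n{\left(l \right)} = l^{2}$
$a = -716$ ($a = \left(-41 - 680\right) + 5 = -721 + 5 = -716$)
$J = 2418$ ($J = 6 + 67 \cdot 6^{2} = 6 + 67 \cdot 36 = 6 + 2412 = 2418$)
$C{\left(Y \right)} = -1840098 - 761 Y$ ($C{\left(Y \right)} = - 761 \left(Y + 2418\right) = - 761 \left(2418 + Y\right) = -1840098 - 761 Y$)
$S{\left(A \right)} = -716$
$\sqrt{C{\left(-653 \right)} + S{\left(-1494 \right)}} = \sqrt{\left(-1840098 - -496933\right) - 716} = \sqrt{\left(-1840098 + 496933\right) - 716} = \sqrt{-1343165 - 716} = \sqrt{-1343881} = i \sqrt{1343881}$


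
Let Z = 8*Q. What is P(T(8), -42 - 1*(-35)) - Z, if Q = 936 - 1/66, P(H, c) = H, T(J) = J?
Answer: -246836/33 ≈ -7479.9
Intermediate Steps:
Q = 61775/66 (Q = 936 - 1*1/66 = 936 - 1/66 = 61775/66 ≈ 935.98)
Z = 247100/33 (Z = 8*(61775/66) = 247100/33 ≈ 7487.9)
P(T(8), -42 - 1*(-35)) - Z = 8 - 1*247100/33 = 8 - 247100/33 = -246836/33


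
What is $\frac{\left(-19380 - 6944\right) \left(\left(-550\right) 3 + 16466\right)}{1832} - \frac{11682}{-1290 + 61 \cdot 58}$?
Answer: $- \frac{54798639541}{257396} \approx -2.129 \cdot 10^{5}$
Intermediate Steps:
$\frac{\left(-19380 - 6944\right) \left(\left(-550\right) 3 + 16466\right)}{1832} - \frac{11682}{-1290 + 61 \cdot 58} = - 26324 \left(-1650 + 16466\right) \frac{1}{1832} - \frac{11682}{-1290 + 3538} = \left(-26324\right) 14816 \cdot \frac{1}{1832} - \frac{11682}{2248} = \left(-390016384\right) \frac{1}{1832} - \frac{5841}{1124} = - \frac{48752048}{229} - \frac{5841}{1124} = - \frac{54798639541}{257396}$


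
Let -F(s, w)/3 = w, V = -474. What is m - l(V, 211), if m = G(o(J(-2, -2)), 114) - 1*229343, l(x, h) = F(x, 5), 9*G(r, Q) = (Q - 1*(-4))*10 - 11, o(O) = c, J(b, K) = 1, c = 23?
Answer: -2062783/9 ≈ -2.2920e+5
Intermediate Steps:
o(O) = 23
G(r, Q) = 29/9 + 10*Q/9 (G(r, Q) = ((Q - 1*(-4))*10 - 11)/9 = ((Q + 4)*10 - 11)/9 = ((4 + Q)*10 - 11)/9 = ((40 + 10*Q) - 11)/9 = (29 + 10*Q)/9 = 29/9 + 10*Q/9)
F(s, w) = -3*w
l(x, h) = -15 (l(x, h) = -3*5 = -15)
m = -2062918/9 (m = (29/9 + (10/9)*114) - 1*229343 = (29/9 + 380/3) - 229343 = 1169/9 - 229343 = -2062918/9 ≈ -2.2921e+5)
m - l(V, 211) = -2062918/9 - 1*(-15) = -2062918/9 + 15 = -2062783/9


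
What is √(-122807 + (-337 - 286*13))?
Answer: I*√126862 ≈ 356.18*I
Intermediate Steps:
√(-122807 + (-337 - 286*13)) = √(-122807 + (-337 - 3718)) = √(-122807 - 4055) = √(-126862) = I*√126862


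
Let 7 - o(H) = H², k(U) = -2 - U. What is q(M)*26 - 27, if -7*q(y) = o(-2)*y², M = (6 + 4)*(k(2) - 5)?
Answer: -631989/7 ≈ -90284.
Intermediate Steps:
M = -90 (M = (6 + 4)*((-2 - 1*2) - 5) = 10*((-2 - 2) - 5) = 10*(-4 - 5) = 10*(-9) = -90)
o(H) = 7 - H²
q(y) = -3*y²/7 (q(y) = -(7 - 1*(-2)²)*y²/7 = -(7 - 1*4)*y²/7 = -(7 - 4)*y²/7 = -3*y²/7)
q(M)*26 - 27 = -3/7*(-90)²*26 - 27 = -3/7*8100*26 - 27 = -24300/7*26 - 27 = -631800/7 - 27 = -631989/7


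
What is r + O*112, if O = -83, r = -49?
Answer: -9345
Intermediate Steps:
r + O*112 = -49 - 83*112 = -49 - 9296 = -9345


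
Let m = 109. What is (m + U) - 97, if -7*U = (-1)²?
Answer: 83/7 ≈ 11.857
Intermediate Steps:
U = -⅐ (U = -⅐*(-1)² = -⅐*1 = -⅐ ≈ -0.14286)
(m + U) - 97 = (109 - ⅐) - 97 = 762/7 - 97 = 83/7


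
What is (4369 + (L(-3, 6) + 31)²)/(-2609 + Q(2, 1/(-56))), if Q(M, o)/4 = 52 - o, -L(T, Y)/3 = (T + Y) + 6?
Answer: -61390/33613 ≈ -1.8264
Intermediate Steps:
L(T, Y) = -18 - 3*T - 3*Y (L(T, Y) = -3*((T + Y) + 6) = -3*(6 + T + Y) = -18 - 3*T - 3*Y)
Q(M, o) = 208 - 4*o (Q(M, o) = 4*(52 - o) = 208 - 4*o)
(4369 + (L(-3, 6) + 31)²)/(-2609 + Q(2, 1/(-56))) = (4369 + ((-18 - 3*(-3) - 3*6) + 31)²)/(-2609 + (208 - 4/(-56))) = (4369 + ((-18 + 9 - 18) + 31)²)/(-2609 + (208 - 4*(-1/56))) = (4369 + (-27 + 31)²)/(-2609 + (208 + 1/14)) = (4369 + 4²)/(-2609 + 2913/14) = (4369 + 16)/(-33613/14) = 4385*(-14/33613) = -61390/33613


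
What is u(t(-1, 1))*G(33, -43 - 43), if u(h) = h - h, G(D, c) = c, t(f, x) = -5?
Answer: 0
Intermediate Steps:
u(h) = 0
u(t(-1, 1))*G(33, -43 - 43) = 0*(-43 - 43) = 0*(-86) = 0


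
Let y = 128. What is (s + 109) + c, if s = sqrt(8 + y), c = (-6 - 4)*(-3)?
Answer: 139 + 2*sqrt(34) ≈ 150.66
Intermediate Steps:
c = 30 (c = -10*(-3) = 30)
s = 2*sqrt(34) (s = sqrt(8 + 128) = sqrt(136) = 2*sqrt(34) ≈ 11.662)
(s + 109) + c = (2*sqrt(34) + 109) + 30 = (109 + 2*sqrt(34)) + 30 = 139 + 2*sqrt(34)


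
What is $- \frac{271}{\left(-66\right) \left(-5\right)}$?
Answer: $- \frac{271}{330} \approx -0.82121$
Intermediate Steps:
$- \frac{271}{\left(-66\right) \left(-5\right)} = - \frac{271}{330}$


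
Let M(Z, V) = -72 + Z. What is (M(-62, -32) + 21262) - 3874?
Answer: 17254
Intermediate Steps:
(M(-62, -32) + 21262) - 3874 = ((-72 - 62) + 21262) - 3874 = (-134 + 21262) - 3874 = 21128 - 3874 = 17254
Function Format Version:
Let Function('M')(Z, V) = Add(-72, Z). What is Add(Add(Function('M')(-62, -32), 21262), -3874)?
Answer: 17254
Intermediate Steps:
Add(Add(Function('M')(-62, -32), 21262), -3874) = Add(Add(Add(-72, -62), 21262), -3874) = Add(Add(-134, 21262), -3874) = Add(21128, -3874) = 17254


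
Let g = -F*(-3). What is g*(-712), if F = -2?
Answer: 4272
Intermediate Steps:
g = -6 (g = -1*(-2)*(-3) = 2*(-3) = -6)
g*(-712) = -6*(-712) = 4272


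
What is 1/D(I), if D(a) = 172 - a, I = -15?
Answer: 1/187 ≈ 0.0053476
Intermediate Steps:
1/D(I) = 1/(172 - 1*(-15)) = 1/(172 + 15) = 1/187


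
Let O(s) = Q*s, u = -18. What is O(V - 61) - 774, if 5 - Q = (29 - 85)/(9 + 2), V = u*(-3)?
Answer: -9291/11 ≈ -844.64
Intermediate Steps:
V = 54 (V = -18*(-3) = 54)
Q = 111/11 (Q = 5 - (29 - 85)/(9 + 2) = 5 - (-56)/11 = 5 - 1*(-56/11) = 5 + 56/11 = 111/11 ≈ 10.091)
O(s) = 111*s/11
O(V - 61) - 774 = 111*(54 - 61)/11 - 774 = (111/11)*(-7) - 774 = -777/11 - 774 = -9291/11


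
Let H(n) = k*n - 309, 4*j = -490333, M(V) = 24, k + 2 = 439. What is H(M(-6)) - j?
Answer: 531049/4 ≈ 1.3276e+5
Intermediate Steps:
k = 437 (k = -2 + 439 = 437)
j = -490333/4 (j = (¼)*(-490333) = -490333/4 ≈ -1.2258e+5)
H(n) = -309 + 437*n (H(n) = 437*n - 309 = -309 + 437*n)
H(M(-6)) - j = (-309 + 437*24) - 1*(-490333/4) = (-309 + 10488) + 490333/4 = 10179 + 490333/4 = 531049/4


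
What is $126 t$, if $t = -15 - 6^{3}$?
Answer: $-29106$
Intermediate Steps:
$t = -231$ ($t = -15 - 216 = -231$)
$126 t = 126 \left(-231\right) = -29106$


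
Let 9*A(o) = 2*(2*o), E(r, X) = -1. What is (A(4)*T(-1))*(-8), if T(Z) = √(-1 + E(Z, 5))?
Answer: -128*I*√2/9 ≈ -20.113*I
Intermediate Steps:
A(o) = 4*o/9 (A(o) = (2*(2*o))/9 = (4*o)/9 = 4*o/9)
T(Z) = I*√2 (T(Z) = √(-1 - 1) = √(-2) = I*√2)
(A(4)*T(-1))*(-8) = (((4/9)*4)*(I*√2))*(-8) = (16*(I*√2)/9)*(-8) = (16*I*√2/9)*(-8) = -128*I*√2/9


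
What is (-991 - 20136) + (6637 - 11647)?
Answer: -26137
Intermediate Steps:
(-991 - 20136) + (6637 - 11647) = -21127 - 5010 = -26137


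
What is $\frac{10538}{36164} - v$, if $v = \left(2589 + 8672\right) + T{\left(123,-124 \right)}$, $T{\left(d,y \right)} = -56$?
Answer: $- \frac{202603541}{18082} \approx -11205.0$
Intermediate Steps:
$v = 11205$ ($v = \left(2589 + 8672\right) - 56 = 11261 - 56 = 11205$)
$\frac{10538}{36164} - v = \frac{10538}{36164} - 11205 = 10538 \cdot \frac{1}{36164} - 11205 = \frac{5269}{18082} - 11205 = - \frac{202603541}{18082}$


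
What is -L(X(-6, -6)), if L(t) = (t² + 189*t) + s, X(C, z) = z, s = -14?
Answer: 1112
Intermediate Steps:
L(t) = -14 + t² + 189*t (L(t) = (t² + 189*t) - 14 = -14 + t² + 189*t)
-L(X(-6, -6)) = -(-14 + (-6)² + 189*(-6)) = -(-14 + 36 - 1134) = -1*(-1112) = 1112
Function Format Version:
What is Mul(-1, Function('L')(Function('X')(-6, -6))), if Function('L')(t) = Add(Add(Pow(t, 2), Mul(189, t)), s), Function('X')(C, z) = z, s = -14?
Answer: 1112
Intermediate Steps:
Function('L')(t) = Add(-14, Pow(t, 2), Mul(189, t)) (Function('L')(t) = Add(Add(Pow(t, 2), Mul(189, t)), -14) = Add(-14, Pow(t, 2), Mul(189, t)))
Mul(-1, Function('L')(Function('X')(-6, -6))) = Mul(-1, Add(-14, Pow(-6, 2), Mul(189, -6))) = Mul(-1, Add(-14, 36, -1134)) = Mul(-1, -1112) = 1112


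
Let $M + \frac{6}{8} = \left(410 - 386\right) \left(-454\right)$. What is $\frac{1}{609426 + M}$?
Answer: $\frac{4}{2394117} \approx 1.6708 \cdot 10^{-6}$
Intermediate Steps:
$M = - \frac{43587}{4}$ ($M = - \frac{3}{4} + \left(410 - 386\right) \left(-454\right) = - \frac{3}{4} + 24 \left(-454\right) = - \frac{3}{4} - 10896 = - \frac{43587}{4} \approx -10897.0$)
$\frac{1}{609426 + M} = \frac{1}{609426 - \frac{43587}{4}} = \frac{1}{\frac{2394117}{4}} = \frac{4}{2394117}$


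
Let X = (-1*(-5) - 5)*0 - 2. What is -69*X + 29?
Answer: 167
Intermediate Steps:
X = -2 (X = (5 - 5)*0 - 2 = 0*0 - 2 = 0 - 2 = -2)
-69*X + 29 = -69*(-2) + 29 = 138 + 29 = 167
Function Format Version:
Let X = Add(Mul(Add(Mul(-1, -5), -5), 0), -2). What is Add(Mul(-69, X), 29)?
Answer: 167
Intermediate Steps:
X = -2 (X = Add(Mul(Add(5, -5), 0), -2) = Add(Mul(0, 0), -2) = Add(0, -2) = -2)
Add(Mul(-69, X), 29) = Add(Mul(-69, -2), 29) = Add(138, 29) = 167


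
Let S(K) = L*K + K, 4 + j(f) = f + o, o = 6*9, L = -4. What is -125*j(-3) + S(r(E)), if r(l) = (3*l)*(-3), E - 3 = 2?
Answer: -5740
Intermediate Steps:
E = 5 (E = 3 + 2 = 5)
r(l) = -9*l
o = 54
j(f) = 50 + f (j(f) = -4 + (f + 54) = -4 + (54 + f) = 50 + f)
S(K) = -3*K (S(K) = -4*K + K = -3*K)
-125*j(-3) + S(r(E)) = -125*(50 - 3) - (-27)*5 = -125*47 - 3*(-45) = -5875 + 135 = -5740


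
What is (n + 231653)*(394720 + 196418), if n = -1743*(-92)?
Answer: 231731416242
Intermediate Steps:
n = 160356
(n + 231653)*(394720 + 196418) = (160356 + 231653)*(394720 + 196418) = 392009*591138 = 231731416242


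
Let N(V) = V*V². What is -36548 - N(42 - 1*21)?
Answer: -45809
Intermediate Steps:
N(V) = V³
-36548 - N(42 - 1*21) = -36548 - (42 - 1*21)³ = -36548 - (42 - 21)³ = -36548 - 1*21³ = -36548 - 1*9261 = -36548 - 9261 = -45809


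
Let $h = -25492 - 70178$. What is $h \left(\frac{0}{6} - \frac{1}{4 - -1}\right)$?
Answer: $19134$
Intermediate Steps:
$h = -95670$
$h \left(\frac{0}{6} - \frac{1}{4 - -1}\right) = - 95670 \left(\frac{0}{6} - \frac{1}{4 - -1}\right) = - 95670 \left(0 \cdot \frac{1}{6} - \frac{1}{4 + 1}\right) = - 95670 \left(0 - \frac{1}{5}\right) = \left(-95670\right) \left(- \frac{1}{5}\right) = 19134$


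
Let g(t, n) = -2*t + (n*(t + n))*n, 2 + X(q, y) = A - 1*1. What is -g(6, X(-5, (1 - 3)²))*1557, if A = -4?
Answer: 94977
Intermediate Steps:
X(q, y) = -7 (X(q, y) = -2 + (-4 - 1*1) = -2 + (-4 - 1) = -2 - 5 = -7)
g(t, n) = -2*t + n²*(n + t) (g(t, n) = -2*t + (n*(n + t))*n = -2*t + n²*(n + t))
-g(6, X(-5, (1 - 3)²))*1557 = -((-7)³ - 2*6 + 6*(-7)²)*1557 = -(-343 - 12 + 6*49)*1557 = -(-343 - 12 + 294)*1557 = -1*(-61)*1557 = 61*1557 = 94977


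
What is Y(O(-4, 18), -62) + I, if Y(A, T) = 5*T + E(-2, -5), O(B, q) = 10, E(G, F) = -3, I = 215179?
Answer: 214866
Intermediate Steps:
Y(A, T) = -3 + 5*T (Y(A, T) = 5*T - 3 = -3 + 5*T)
Y(O(-4, 18), -62) + I = (-3 + 5*(-62)) + 215179 = (-3 - 310) + 215179 = -313 + 215179 = 214866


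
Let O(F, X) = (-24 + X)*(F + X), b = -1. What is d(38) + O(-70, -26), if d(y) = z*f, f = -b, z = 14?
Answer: 4814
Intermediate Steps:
f = 1 (f = -1*(-1) = 1)
d(y) = 14 (d(y) = 14*1 = 14)
d(38) + O(-70, -26) = 14 + ((-26)**2 - 24*(-70) - 24*(-26) - 70*(-26)) = 14 + (676 + 1680 + 624 + 1820) = 14 + 4800 = 4814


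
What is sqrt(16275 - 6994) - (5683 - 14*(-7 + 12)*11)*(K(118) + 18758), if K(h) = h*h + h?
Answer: -161146400 + sqrt(9281) ≈ -1.6115e+8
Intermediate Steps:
K(h) = h + h**2 (K(h) = h**2 + h = h + h**2)
sqrt(16275 - 6994) - (5683 - 14*(-7 + 12)*11)*(K(118) + 18758) = sqrt(16275 - 6994) - (5683 - 14*(-7 + 12)*11)*(118*(1 + 118) + 18758) = sqrt(9281) - (5683 - 14*5*11)*(118*119 + 18758) = sqrt(9281) - (5683 - 70*11)*(14042 + 18758) = sqrt(9281) - (5683 - 770)*32800 = sqrt(9281) - 4913*32800 = sqrt(9281) - 1*161146400 = sqrt(9281) - 161146400 = -161146400 + sqrt(9281)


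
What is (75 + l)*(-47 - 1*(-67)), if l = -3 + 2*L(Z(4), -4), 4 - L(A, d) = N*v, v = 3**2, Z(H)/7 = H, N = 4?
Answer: 160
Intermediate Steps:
Z(H) = 7*H
v = 9
L(A, d) = -32 (L(A, d) = 4 - 4*9 = 4 - 1*36 = 4 - 36 = -32)
l = -67 (l = -3 + 2*(-32) = -3 - 64 = -67)
(75 + l)*(-47 - 1*(-67)) = (75 - 67)*(-47 - 1*(-67)) = 8*(-47 + 67) = 8*20 = 160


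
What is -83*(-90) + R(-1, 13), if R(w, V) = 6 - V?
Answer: 7463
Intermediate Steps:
-83*(-90) + R(-1, 13) = -83*(-90) + (6 - 1*13) = 7470 + (6 - 13) = 7470 - 7 = 7463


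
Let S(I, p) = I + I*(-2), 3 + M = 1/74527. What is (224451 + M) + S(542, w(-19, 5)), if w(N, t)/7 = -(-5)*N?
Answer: 16687042463/74527 ≈ 2.2391e+5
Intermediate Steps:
M = -223580/74527 (M = -3 + 1/74527 = -223580/74527 ≈ -3.0000)
w(N, t) = 35*N (w(N, t) = 7*(-(-5)*N) = 7*(5*N) = 35*N)
S(I, p) = -I (S(I, p) = I - 2*I = -I)
(224451 + M) + S(542, w(-19, 5)) = (224451 - 223580/74527) - 1*542 = 16727436097/74527 - 542 = 16687042463/74527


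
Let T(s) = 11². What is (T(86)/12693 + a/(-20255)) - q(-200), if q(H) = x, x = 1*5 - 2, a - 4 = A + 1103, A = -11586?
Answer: -635829343/257096715 ≈ -2.4731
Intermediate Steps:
a = -10479 (a = 4 + (-11586 + 1103) = 4 - 10483 = -10479)
T(s) = 121
x = 3 (x = 5 - 2 = 3)
q(H) = 3
(T(86)/12693 + a/(-20255)) - q(-200) = (121/12693 - 10479/(-20255)) - 1*3 = (121*(1/12693) - 10479*(-1/20255)) - 3 = (121/12693 + 10479/20255) - 3 = 135460802/257096715 - 3 = -635829343/257096715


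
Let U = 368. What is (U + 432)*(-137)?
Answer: -109600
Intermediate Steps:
(U + 432)*(-137) = (368 + 432)*(-137) = 800*(-137) = -109600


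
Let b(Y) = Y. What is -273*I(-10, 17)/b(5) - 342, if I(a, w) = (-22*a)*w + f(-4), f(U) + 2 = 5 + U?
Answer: -1022457/5 ≈ -2.0449e+5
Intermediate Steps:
f(U) = 3 + U (f(U) = -2 + (5 + U) = 3 + U)
I(a, w) = -1 - 22*a*w (I(a, w) = (-22*a)*w + (3 - 4) = -22*a*w - 1 = -1 - 22*a*w)
-273*I(-10, 17)/b(5) - 342 = -273*(-1 - 22*(-10)*17)/5 - 342 = -273*(-1 + 3740)/5 - 342 = -1020747/5 - 342 = -1022457/5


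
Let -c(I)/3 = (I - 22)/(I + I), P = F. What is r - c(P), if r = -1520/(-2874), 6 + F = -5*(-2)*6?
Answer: 6112/4311 ≈ 1.4178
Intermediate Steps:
F = 54 (F = -6 - 5*(-2)*6 = -6 + 10*6 = -6 + 60 = 54)
P = 54
c(I) = -3*(-22 + I)/(2*I) (c(I) = -3*(I - 22)/(I + I) = -3*(-22 + I)/(2*I))
r = 760/1437 (r = -1520*(-1/2874) = 760/1437 ≈ 0.52888)
r - c(P) = 760/1437 - (-3/2 + 33/54) = 760/1437 - (-3/2 + 33*(1/54)) = 760/1437 - (-3/2 + 11/18) = 760/1437 - 1*(-8/9) = 760/1437 + 8/9 = 6112/4311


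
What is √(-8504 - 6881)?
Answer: I*√15385 ≈ 124.04*I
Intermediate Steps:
√(-8504 - 6881) = √(-15385) = I*√15385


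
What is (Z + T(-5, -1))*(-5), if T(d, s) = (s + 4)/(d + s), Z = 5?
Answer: -45/2 ≈ -22.500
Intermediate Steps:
T(d, s) = (4 + s)/(d + s)
(Z + T(-5, -1))*(-5) = (5 + (4 - 1)/(-5 - 1))*(-5) = (5 + 3/(-6))*(-5) = (5 - 1/6*3)*(-5) = (5 - 1/2)*(-5) = (9/2)*(-5) = -45/2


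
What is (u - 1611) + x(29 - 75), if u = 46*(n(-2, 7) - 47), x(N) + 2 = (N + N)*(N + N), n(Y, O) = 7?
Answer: 5011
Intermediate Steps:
x(N) = -2 + 4*N**2 (x(N) = -2 + (N + N)*(N + N) = -2 + (2*N)*(2*N) = -2 + 4*N**2)
u = -1840 (u = 46*(7 - 47) = 46*(-40) = -1840)
(u - 1611) + x(29 - 75) = (-1840 - 1611) + (-2 + 4*(29 - 75)**2) = -3451 + (-2 + 4*(-46)**2) = -3451 + (-2 + 4*2116) = -3451 + (-2 + 8464) = -3451 + 8462 = 5011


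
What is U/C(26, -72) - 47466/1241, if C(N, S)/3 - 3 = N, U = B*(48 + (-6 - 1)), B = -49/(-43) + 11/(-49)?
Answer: -8602846426/227486469 ≈ -37.817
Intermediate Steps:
B = 1928/2107 (B = -49*(-1/43) + 11*(-1/49) = 49/43 - 11/49 = 1928/2107 ≈ 0.91504)
U = 79048/2107 (U = 1928*(48 + (-6 - 1))/2107 = 1928*(48 - 7)/2107 = (1928/2107)*41 = 79048/2107 ≈ 37.517)
C(N, S) = 9 + 3*N
U/C(26, -72) - 47466/1241 = 79048/(2107*(9 + 3*26)) - 47466/1241 = 79048/(2107*(9 + 78)) - 47466*1/1241 = (79048/2107)/87 - 47466/1241 = (79048/2107)*(1/87) - 47466/1241 = 79048/183309 - 47466/1241 = -8602846426/227486469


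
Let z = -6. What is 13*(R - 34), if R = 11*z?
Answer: -1300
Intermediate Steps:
R = -66 (R = 11*(-6) = -66)
13*(R - 34) = 13*(-66 - 34) = 13*(-100) = -1300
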